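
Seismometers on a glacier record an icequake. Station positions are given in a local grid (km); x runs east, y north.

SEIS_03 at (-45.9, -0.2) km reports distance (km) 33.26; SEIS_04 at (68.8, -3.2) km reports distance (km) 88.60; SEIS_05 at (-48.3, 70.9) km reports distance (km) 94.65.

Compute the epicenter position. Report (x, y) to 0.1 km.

Circle about each station: (x + 45.9)² + (y + 0.2)² = 33.26²; (x − 68.8)² + (y + 3.2)² = 88.60²; (x + 48.3)² + (y − 70.9)² = 94.65².
Subtracting the SEIS_03 equation from the SEIS_04 and SEIS_05 equations removes the quadratic terms:
229.4 x − 6.0 y = -4106.90
-4.8 x + 142.2 y = -2599.54
Solving the 2×2 system: x ≈ -18.4, y ≈ -18.9 km.

x ≈ -18.4 km, y ≈ -18.9 km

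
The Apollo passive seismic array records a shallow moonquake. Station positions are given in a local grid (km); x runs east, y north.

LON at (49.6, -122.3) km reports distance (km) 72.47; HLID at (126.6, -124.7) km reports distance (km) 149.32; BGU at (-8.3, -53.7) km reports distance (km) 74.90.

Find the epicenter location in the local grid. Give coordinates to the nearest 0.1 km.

x ≈ -22.7 km, y ≈ -127.2 km

Circle about each station: (x − 49.6)² + (y + 122.3)² = 72.47²; (x − 126.6)² + (y + 124.7)² = 149.32²; (x + 8.3)² + (y + 53.7)² = 74.90².
Subtracting the LON equation from the HLID and BGU equations removes the quadratic terms:
154.0 x − 4.8 y = -2884.36
-115.8 x + 137.2 y = -14822.98
Solving the 2×2 system: x ≈ -22.7, y ≈ -127.2 km.
Check against LON (with the unrounded x, y): √((x − 49.6)²+(y + 122.3)²) = 72.46 ≈ 72.47 km. ✓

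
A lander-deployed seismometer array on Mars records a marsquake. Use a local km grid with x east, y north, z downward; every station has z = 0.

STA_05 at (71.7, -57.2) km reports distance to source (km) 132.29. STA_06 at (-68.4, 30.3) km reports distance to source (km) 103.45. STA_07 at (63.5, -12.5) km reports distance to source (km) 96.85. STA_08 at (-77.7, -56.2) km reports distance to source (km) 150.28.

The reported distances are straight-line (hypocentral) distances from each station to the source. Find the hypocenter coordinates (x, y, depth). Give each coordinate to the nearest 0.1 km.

x ≈ 14.7 km, y ≈ 46.3 km, depth ≈ 59.5 km

Each station gives a sphere (x−x_i)² + (y−y_i)² + z² = d_i² (stations at z=0).
Subtracting the STA_05 sphere from STA_06 and STA_07: z² cancels, leaving linear equations in x and y:
-280.2 x + 175.0 y = 3982.66
-16.4 x + 89.4 y = 3896.49
Solving: x ≈ 14.691, y ≈ 46.280 km (keep extra digits for the depth step; rounded: 14.7, 46.3).
Then from the STA_05 sphere: z² = 132.29² − (x − 71.7)² − (y + 57.2)² with x = 14.691, y = 46.280, so z ≈ 59.519 ≈ 59.5 km.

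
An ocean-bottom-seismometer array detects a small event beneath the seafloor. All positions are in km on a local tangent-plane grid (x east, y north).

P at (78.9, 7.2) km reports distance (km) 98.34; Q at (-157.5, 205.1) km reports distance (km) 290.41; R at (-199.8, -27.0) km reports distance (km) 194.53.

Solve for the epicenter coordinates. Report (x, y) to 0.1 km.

Circle about each station: (x − 78.9)² + (y − 7.2)² = 98.34²; (x + 157.5)² + (y − 205.1)² = 290.41²; (x + 199.8)² + (y + 27.0)² = 194.53².
Subtracting the P equation from the Q and R equations removes the quadratic terms:
-472.8 x + 395.8 y = -14072.00
-557.4 x − 68.4 y = 6200.82
Solving the 2×2 system: x ≈ -5.9, y ≈ -42.6 km.

-5.9 km east, -42.6 km north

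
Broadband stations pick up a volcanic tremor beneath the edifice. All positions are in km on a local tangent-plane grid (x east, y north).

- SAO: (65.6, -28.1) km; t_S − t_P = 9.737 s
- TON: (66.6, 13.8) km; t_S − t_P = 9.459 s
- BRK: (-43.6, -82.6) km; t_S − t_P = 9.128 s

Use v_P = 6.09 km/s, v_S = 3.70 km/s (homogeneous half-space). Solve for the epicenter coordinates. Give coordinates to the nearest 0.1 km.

Distance from S−P lag: d = Δt · v_P v_S / (v_P − v_S) = Δt · (6.09·3.70)/(6.09−3.70) ≈ 9.4280·Δt.
So d_SAO = 91.80, d_TON = 89.18, d_BRK = 86.06 km.
Circle about each station: (x − 65.6)² + (y + 28.1)² = 91.80²; (x − 66.6)² + (y − 13.8)² = 89.18²; (x + 43.6)² + (y + 82.6)² = 86.06².
Subtracting the SAO equation from the TON and BRK equations removes the quadratic terms:
2.0 x + 83.8 y = 7.20
-218.4 x − 109.0 y = 4651.67
Solving the 2×2 system: x ≈ -21.6, y ≈ 0.6 km.
Check against SAO (with the unrounded x, y): √((x − 65.6)²+(y + 28.1)²) = 91.80 ≈ 91.80 km. ✓

(-21.6, 0.6)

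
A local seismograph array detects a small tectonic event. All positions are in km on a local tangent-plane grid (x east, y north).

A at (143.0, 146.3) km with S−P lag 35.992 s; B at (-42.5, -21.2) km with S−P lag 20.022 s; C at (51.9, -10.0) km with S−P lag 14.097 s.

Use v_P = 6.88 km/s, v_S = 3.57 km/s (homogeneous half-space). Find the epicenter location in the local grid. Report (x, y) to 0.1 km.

Distance from S−P lag: d = Δt · v_P v_S / (v_P − v_S) = Δt · (6.88·3.57)/(6.88−3.57) ≈ 7.4204·Δt.
So d_A = 267.08, d_B = 148.57, d_C = 104.61 km.
Circle about each station: (x − 143.0)² + (y − 146.3)² = 267.08²; (x + 42.5)² + (y + 21.2)² = 148.57²; (x − 51.9)² + (y + 10.0)² = 104.61².
Subtracting the A equation from the B and C equations removes the quadratic terms:
-371.0 x − 335.0 y = 9661.68
-182.2 x − 312.6 y = 21329.39
Solving the 2×2 system: x ≈ 75.1, y ≈ -112.0 km.

(75.1, -112.0)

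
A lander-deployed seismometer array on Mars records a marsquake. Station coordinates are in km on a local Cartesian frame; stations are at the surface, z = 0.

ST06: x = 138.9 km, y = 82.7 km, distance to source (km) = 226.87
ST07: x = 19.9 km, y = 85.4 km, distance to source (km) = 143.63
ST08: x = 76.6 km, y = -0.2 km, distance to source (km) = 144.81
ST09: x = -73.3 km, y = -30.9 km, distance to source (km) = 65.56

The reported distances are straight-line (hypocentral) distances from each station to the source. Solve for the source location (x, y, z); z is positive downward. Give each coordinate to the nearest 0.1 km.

(-52.6, -22.2, 61.6)

Each station gives a sphere (x−x_i)² + (y−y_i)² + z² = d_i² (stations at z=0).
Subtracting the ST06 sphere from ST07 and ST08: z² cancels, leaving linear equations in x and y:
-238.0 x + 5.4 y = 12397.09
-124.6 x − 165.8 y = 10235.16
Solving: x ≈ -52.592, y ≈ -22.208 km (keep extra digits for the depth step; rounded: -52.6, -22.2).
Then from the ST06 sphere: z² = 226.87² − (x − 138.9)² − (y − 82.7)² with x = -52.592, y = -22.208, so z ≈ 61.605 ≈ 61.6 km.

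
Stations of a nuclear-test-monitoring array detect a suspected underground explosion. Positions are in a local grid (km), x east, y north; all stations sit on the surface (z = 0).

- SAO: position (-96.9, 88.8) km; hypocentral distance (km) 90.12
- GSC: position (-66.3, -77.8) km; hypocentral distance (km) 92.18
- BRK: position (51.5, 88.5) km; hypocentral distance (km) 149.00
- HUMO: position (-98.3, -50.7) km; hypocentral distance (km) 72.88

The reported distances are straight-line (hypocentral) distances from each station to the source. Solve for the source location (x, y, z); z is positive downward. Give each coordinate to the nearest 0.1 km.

Each station gives a sphere (x−x_i)² + (y−y_i)² + z² = d_i² (stations at z=0).
Subtracting the SAO sphere from GSC and BRK: z² cancels, leaving linear equations in x and y:
61.2 x − 333.2 y = -7202.06
296.8 x − 0.6 y = -20869.94
Solving: x ≈ -70.299, y ≈ 8.703 km (keep extra digits for the depth step; rounded: -70.3, 8.7).
Then from the SAO sphere: z² = 90.12² − (x + 96.9)² − (y − 88.8)² with x = -70.299, y = 8.703, so z ≈ 31.599 ≈ 31.6 km.
Check against HUMO (with the unrounded solution): distance 72.88 ≈ 72.88 km. ✓

(-70.3, 8.7, 31.6)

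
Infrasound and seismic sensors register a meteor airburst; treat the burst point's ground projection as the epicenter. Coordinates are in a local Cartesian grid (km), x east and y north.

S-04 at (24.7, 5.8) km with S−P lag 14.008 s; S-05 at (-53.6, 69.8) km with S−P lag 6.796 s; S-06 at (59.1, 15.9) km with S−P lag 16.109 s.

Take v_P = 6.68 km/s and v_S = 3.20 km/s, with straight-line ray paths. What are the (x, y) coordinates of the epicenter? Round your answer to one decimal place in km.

x ≈ -13.9 km, y ≈ 82.7 km

Distance from S−P lag: d = Δt · v_P v_S / (v_P − v_S) = Δt · (6.68·3.20)/(6.68−3.20) ≈ 6.1425·Δt.
So d_S-04 = 86.04, d_S-05 = 41.74, d_S-06 = 98.95 km.
Circle about each station: (x − 24.7)² + (y − 5.8)² = 86.04²; (x + 53.6)² + (y − 69.8)² = 41.74²; (x − 59.1)² + (y − 15.9)² = 98.95².
Subtracting pairs of circle equations eliminates x²+y² and gives linear equations (the radical axes):
-156.6 x + 128.0 y = 12761.92
68.8 x + 20.2 y = 713.67
Solving the 2×2 system: x ≈ -13.9, y ≈ 82.7 km.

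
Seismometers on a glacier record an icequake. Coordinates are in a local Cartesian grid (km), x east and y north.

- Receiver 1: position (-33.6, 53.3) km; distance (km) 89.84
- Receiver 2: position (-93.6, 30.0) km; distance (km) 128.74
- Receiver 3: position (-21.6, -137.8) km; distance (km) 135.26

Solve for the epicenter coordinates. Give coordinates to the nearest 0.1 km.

Circle about each station: (x + 33.6)² + (y − 53.3)² = 89.84²; (x + 93.6)² + (y − 30.0)² = 128.74²; (x + 21.6)² + (y + 137.8)² = 135.26².
Subtracting the Receiver 1 equation from the Receiver 2 and Receiver 3 equations removes the quadratic terms:
-120.0 x − 46.6 y = -2811.65
24.0 x − 382.2 y = 5261.51
Solving the 2×2 system: x ≈ 28.1, y ≈ -12.0 km.

x ≈ 28.1 km, y ≈ -12.0 km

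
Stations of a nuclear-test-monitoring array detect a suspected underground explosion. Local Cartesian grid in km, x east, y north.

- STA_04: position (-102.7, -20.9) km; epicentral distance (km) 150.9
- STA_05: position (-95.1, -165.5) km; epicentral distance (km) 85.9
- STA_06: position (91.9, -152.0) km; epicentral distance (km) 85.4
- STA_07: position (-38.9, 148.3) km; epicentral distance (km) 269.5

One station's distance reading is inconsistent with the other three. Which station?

STA_05

Solve using three stations at a time. Using STA_04, STA_06, STA_07 (subtract circle equations pairwise → linear system) gives (x, y) ≈ (14.6, -115.8).
Distances from that point to each station vs reported:
  STA_04: calculated 150.9 vs reported 150.9 → residual 0.0 km
  STA_05: calculated 120.4 vs reported 85.9 → residual 34.5 km
  STA_06: calculated 85.4 vs reported 85.4 → residual 0.0 km
  STA_07: calculated 269.5 vs reported 269.5 → residual 0.0 km
STA_04, STA_06, STA_07 are mutually consistent (residuals ≈ 0); STA_05 is off by 34.5 km.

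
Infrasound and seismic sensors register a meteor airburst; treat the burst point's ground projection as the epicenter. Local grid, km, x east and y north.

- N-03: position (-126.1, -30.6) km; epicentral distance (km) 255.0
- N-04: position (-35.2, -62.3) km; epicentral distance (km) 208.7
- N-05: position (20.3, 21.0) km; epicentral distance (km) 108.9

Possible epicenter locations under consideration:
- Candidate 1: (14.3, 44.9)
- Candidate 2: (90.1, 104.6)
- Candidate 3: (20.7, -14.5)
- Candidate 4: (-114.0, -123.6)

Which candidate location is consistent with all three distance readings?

For each candidate, compare |candidate − station| to the reported distance:
Candidate 1: residuals N-03 95.6, N-04 90.6, N-05 84.3 → max 95.6 km
Candidate 2: residuals N-03 0.0, N-04 0.0, N-05 0.0 → max 0.0 km
Candidate 3: residuals N-03 107.3, N-04 135.1, N-05 73.4 → max 135.1 km
Candidate 4: residuals N-03 161.2, N-04 108.9, N-05 88.4 → max 161.2 km
Only Candidate 2 has all residuals ≈ 0.

Candidate 2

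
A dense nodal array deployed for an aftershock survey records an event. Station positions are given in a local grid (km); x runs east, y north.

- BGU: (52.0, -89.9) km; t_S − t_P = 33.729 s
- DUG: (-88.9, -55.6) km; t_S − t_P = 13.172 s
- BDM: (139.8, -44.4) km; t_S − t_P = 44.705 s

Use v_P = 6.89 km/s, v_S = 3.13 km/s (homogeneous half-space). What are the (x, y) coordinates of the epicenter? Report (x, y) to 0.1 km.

Distance from S−P lag: d = Δt · v_P v_S / (v_P − v_S) = Δt · (6.89·3.13)/(6.89−3.13) ≈ 5.7356·Δt.
So d_BGU = 193.45, d_DUG = 75.55, d_BDM = 256.41 km.
Circle about each station: (x − 52.0)² + (y + 89.9)² = 193.45²; (x + 88.9)² + (y + 55.6)² = 75.55²; (x − 139.8)² + (y + 44.4)² = 256.41².
Subtracting the BGU equation from the DUG and BDM equations removes the quadratic terms:
-281.8 x + 68.6 y = 31923.66
175.6 x + 91.0 y = -17593.80
Solving the 2×2 system: x ≈ -109.1, y ≈ 17.2 km.

-109.1 km east, 17.2 km north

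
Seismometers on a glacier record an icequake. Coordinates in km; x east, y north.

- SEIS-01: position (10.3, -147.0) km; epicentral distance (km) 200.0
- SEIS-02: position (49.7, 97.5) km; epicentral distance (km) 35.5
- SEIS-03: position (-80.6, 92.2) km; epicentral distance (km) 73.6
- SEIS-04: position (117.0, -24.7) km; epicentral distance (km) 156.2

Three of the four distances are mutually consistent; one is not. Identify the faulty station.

SEIS-02

Solve using three stations at a time. Using SEIS-01, SEIS-03, SEIS-04 (subtract circle equations pairwise → linear system) gives (x, y) ≈ (-19.8, 50.7).
Distances from that point to each station vs reported:
  SEIS-01: calculated 200.0 vs reported 200.0 → residual 0.0 km
  SEIS-02: calculated 83.8 vs reported 35.5 → residual 48.3 km
  SEIS-03: calculated 73.6 vs reported 73.6 → residual 0.0 km
  SEIS-04: calculated 156.2 vs reported 156.2 → residual 0.0 km
SEIS-01, SEIS-03, SEIS-04 are mutually consistent (residuals ≈ 0); SEIS-02 is off by 48.3 km.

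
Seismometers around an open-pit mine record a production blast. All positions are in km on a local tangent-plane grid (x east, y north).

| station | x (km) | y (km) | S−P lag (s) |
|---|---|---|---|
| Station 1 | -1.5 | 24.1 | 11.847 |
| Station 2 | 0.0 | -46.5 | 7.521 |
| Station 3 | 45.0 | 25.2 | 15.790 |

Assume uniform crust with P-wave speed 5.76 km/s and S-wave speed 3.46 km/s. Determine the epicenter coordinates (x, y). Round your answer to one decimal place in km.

-64.3 km east, -57.1 km north

Distance from S−P lag: d = Δt · v_P v_S / (v_P − v_S) = Δt · (5.76·3.46)/(5.76−3.46) ≈ 8.6650·Δt.
So d_Station 1 = 102.65, d_Station 2 = 65.17, d_Station 3 = 136.82 km.
Circle about each station: (x + 1.5)² + (y − 24.1)² = 102.65²; x² + (y + 46.5)² = 65.17²; (x − 45.0)² + (y − 25.2)² = 136.82².
Subtracting the Station 1 equation from the Station 2 and Station 3 equations removes the quadratic terms:
3.0 x − 141.2 y = 7869.08
93.0 x + 2.2 y = -6105.71
Solving the 2×2 system: x ≈ -64.3, y ≈ -57.1 km.
Check against Station 1 (with the unrounded x, y): √((x + 1.5)²+(y − 24.1)²) = 102.65 ≈ 102.65 km. ✓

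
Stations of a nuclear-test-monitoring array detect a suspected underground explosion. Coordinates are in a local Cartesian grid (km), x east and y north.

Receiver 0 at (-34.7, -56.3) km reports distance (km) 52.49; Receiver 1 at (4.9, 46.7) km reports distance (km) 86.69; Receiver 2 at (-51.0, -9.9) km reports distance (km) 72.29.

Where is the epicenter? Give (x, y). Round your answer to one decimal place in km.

x ≈ 15.0 km, y ≈ -39.4 km

Circle about each station: (x + 34.7)² + (y + 56.3)² = 52.49²; (x − 4.9)² + (y − 46.7)² = 86.69²; (x + 51.0)² + (y + 9.9)² = 72.29².
Subtracting the Receiver 0 equation from the Receiver 1 and Receiver 2 equations removes the quadratic terms:
79.2 x + 206.0 y = -6928.84
-32.6 x + 92.8 y = -4145.41
Solving the 2×2 system: x ≈ 15.0, y ≈ -39.4 km.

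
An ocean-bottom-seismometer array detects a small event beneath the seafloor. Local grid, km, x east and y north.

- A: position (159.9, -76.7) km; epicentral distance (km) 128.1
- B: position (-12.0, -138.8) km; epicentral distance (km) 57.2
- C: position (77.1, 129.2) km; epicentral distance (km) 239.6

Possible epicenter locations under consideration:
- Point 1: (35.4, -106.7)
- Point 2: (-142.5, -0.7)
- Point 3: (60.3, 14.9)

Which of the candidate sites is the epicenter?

Point 1

For each candidate, compare |candidate − station| to the reported distance:
Point 1: residuals A 0.0, B 0.0, C 0.0 → max 0.0 km
Point 2: residuals A 183.7, B 132.8, C 15.5 → max 183.7 km
Point 3: residuals A 7.2, B 112.7, C 124.1 → max 124.1 km
Only Point 1 has all residuals ≈ 0.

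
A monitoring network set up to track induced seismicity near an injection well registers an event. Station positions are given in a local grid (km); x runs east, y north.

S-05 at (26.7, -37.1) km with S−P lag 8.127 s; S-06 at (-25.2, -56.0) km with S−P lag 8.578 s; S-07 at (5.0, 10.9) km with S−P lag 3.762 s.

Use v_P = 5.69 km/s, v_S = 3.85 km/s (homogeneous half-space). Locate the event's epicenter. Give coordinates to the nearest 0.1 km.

Distance from S−P lag: d = Δt · v_P v_S / (v_P − v_S) = Δt · (5.69·3.85)/(5.69−3.85) ≈ 11.9057·Δt.
So d_S-05 = 96.76, d_S-06 = 102.13, d_S-07 = 44.79 km.
Circle about each station: (x − 26.7)² + (y + 37.1)² = 96.76²; (x + 25.2)² + (y + 56.0)² = 102.13²; (x − 5.0)² + (y − 10.9)² = 44.79².
Subtracting pairs of circle equations eliminates x²+y² and gives linear equations (the radical axes):
-103.8 x − 37.8 y = 613.70
-43.4 x + 96.0 y = 5410.86
Solving the 2×2 system: x ≈ -22.7, y ≈ 46.1 km.
Check against S-05 (with the unrounded x, y): √((x − 26.7)²+(y + 37.1)²) = 96.76 ≈ 96.76 km. ✓

x ≈ -22.7 km, y ≈ 46.1 km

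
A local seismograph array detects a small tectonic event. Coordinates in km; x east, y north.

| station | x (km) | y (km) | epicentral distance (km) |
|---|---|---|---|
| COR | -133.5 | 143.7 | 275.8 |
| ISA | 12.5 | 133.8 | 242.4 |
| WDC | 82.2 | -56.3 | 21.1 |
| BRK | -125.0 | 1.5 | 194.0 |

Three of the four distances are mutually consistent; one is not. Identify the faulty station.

Solve using three stations at a time. Using COR, WDC, BRK (subtract circle equations pairwise → linear system) gives (x, y) ≈ (61.7, -51.1).
Distances from that point to each station vs reported:
  COR: calculated 275.8 vs reported 275.8 → residual 0.0 km
  ISA: calculated 191.4 vs reported 242.4 → residual 51.0 km
  WDC: calculated 21.1 vs reported 21.1 → residual 0.0 km
  BRK: calculated 194.0 vs reported 194.0 → residual 0.0 km
COR, WDC, BRK are mutually consistent (residuals ≈ 0); ISA is off by 51.0 km.

ISA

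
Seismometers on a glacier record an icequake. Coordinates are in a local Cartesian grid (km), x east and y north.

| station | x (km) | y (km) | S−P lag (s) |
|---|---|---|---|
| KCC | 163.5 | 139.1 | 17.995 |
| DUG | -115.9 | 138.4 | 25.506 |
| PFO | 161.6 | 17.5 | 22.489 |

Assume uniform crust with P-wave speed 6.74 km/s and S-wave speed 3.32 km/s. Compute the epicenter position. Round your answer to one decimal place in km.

x ≈ 48.9 km, y ≈ 112.1 km

Distance from S−P lag: d = Δt · v_P v_S / (v_P − v_S) = Δt · (6.74·3.32)/(6.74−3.32) ≈ 6.5429·Δt.
So d_KCC = 117.74, d_DUG = 166.88, d_PFO = 147.14 km.
Circle about each station: (x − 163.5)² + (y − 139.1)² = 117.74²; (x + 115.9)² + (y − 138.4)² = 166.88²; (x − 161.6)² + (y − 17.5)² = 147.14².
Subtracting the KCC equation from the DUG and PFO equations removes the quadratic terms:
-558.8 x − 1.4 y = -27479.92
-3.8 x − 243.2 y = -27447.72
Solving the 2×2 system: x ≈ 48.9, y ≈ 112.1 km.
Check against KCC (with the unrounded x, y): √((x − 163.5)²+(y − 139.1)²) = 117.74 ≈ 117.74 km. ✓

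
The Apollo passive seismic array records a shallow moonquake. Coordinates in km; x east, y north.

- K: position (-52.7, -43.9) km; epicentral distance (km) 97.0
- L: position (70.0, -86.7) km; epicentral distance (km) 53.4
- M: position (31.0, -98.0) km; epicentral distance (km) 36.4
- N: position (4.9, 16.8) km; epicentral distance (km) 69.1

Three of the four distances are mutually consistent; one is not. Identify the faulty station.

Solve using three stations at a time. Using K, L, N (subtract circle equations pairwise → linear system) gives (x, y) ≈ (44.2, -40.0).
Distances from that point to each station vs reported:
  K: calculated 97.0 vs reported 97.0 → residual 0.0 km
  L: calculated 53.4 vs reported 53.4 → residual 0.0 km
  M: calculated 59.5 vs reported 36.4 → residual 23.1 km
  N: calculated 69.1 vs reported 69.1 → residual 0.0 km
K, L, N are mutually consistent (residuals ≈ 0); M is off by 23.1 km.

M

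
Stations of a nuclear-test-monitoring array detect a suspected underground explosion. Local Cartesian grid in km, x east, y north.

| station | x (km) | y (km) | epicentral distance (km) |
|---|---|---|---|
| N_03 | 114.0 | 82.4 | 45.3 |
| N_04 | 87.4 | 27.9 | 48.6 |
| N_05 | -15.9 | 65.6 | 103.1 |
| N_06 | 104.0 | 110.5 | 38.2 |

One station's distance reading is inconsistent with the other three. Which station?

Solve using three stations at a time. Using N_04, N_05, N_06 (subtract circle equations pairwise → linear system) gives (x, y) ≈ (86.6, 76.5).
Distances from that point to each station vs reported:
  N_03: calculated 28.0 vs reported 45.3 → residual 17.3 km
  N_04: calculated 48.6 vs reported 48.6 → residual 0.0 km
  N_05: calculated 103.1 vs reported 103.1 → residual 0.0 km
  N_06: calculated 38.2 vs reported 38.2 → residual 0.0 km
N_04, N_05, N_06 are mutually consistent (residuals ≈ 0); N_03 is off by 17.3 km.

N_03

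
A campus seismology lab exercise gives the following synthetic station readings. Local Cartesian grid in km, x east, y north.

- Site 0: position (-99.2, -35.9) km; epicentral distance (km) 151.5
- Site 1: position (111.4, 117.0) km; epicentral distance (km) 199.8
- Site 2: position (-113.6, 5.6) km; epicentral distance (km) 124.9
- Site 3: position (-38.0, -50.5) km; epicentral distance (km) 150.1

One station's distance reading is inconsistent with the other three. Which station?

Solve using three stations at a time. Using Site 0, Site 2, Site 3 (subtract circle equations pairwise → linear system) gives (x, y) ≈ (-31.1, 99.6).
Distances from that point to each station vs reported:
  Site 0: calculated 151.6 vs reported 151.5 → residual 0.1 km
  Site 1: calculated 143.6 vs reported 199.8 → residual 56.2 km
  Site 2: calculated 125.0 vs reported 124.9 → residual 0.1 km
  Site 3: calculated 150.2 vs reported 150.1 → residual 0.1 km
Site 0, Site 2, Site 3 are mutually consistent (residuals ≈ 0); Site 1 is off by 56.2 km.

Site 1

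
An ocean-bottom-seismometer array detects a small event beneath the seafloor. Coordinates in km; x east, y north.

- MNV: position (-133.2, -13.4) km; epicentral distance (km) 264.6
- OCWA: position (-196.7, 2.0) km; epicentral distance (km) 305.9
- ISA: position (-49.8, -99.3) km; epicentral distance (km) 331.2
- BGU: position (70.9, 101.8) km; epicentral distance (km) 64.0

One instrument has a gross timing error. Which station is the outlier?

Solve using three stations at a time. Using MNV, OCWA, BGU (subtract circle equations pairwise → linear system) gives (x, y) ≈ (62.0, 165.2).
Distances from that point to each station vs reported:
  MNV: calculated 264.6 vs reported 264.6 → residual 0.0 km
  OCWA: calculated 305.9 vs reported 305.9 → residual 0.0 km
  ISA: calculated 287.2 vs reported 331.2 → residual 44.0 km
  BGU: calculated 64.0 vs reported 64.0 → residual 0.0 km
MNV, OCWA, BGU are mutually consistent (residuals ≈ 0); ISA is off by 44.0 km.

ISA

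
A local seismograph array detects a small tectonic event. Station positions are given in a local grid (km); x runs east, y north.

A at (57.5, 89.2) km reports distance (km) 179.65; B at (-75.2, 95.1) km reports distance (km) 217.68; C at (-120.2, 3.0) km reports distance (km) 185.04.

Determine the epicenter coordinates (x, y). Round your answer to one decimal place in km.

Circle about each station: (x − 57.5)² + (y − 89.2)² = 179.65²; (x + 75.2)² + (y − 95.1)² = 217.68²; (x + 120.2)² + (y − 3.0)² = 185.04².
Subtracting the A equation from the B and C equations removes the quadratic terms:
-265.4 x + 11.8 y = -11674.30
-355.4 x − 172.4 y = 1228.47
Solving the 2×2 system: x ≈ 40.0, y ≈ -89.6 km.

x ≈ 40.0 km, y ≈ -89.6 km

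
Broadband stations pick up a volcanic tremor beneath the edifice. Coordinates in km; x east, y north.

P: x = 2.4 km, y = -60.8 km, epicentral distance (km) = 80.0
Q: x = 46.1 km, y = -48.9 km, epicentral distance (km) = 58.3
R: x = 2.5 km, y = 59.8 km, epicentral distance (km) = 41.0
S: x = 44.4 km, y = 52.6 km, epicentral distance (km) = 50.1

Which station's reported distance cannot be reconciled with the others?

Q

Solve using three stations at a time. Using P, R, S (subtract circle equations pairwise → linear system) gives (x, y) ≈ (7.2, 19.1).
Distances from that point to each station vs reported:
  P: calculated 80.0 vs reported 80.0 → residual 0.0 km
  Q: calculated 78.3 vs reported 58.3 → residual 20.0 km
  R: calculated 41.0 vs reported 41.0 → residual 0.0 km
  S: calculated 50.1 vs reported 50.1 → residual 0.0 km
P, R, S are mutually consistent (residuals ≈ 0); Q is off by 20.0 km.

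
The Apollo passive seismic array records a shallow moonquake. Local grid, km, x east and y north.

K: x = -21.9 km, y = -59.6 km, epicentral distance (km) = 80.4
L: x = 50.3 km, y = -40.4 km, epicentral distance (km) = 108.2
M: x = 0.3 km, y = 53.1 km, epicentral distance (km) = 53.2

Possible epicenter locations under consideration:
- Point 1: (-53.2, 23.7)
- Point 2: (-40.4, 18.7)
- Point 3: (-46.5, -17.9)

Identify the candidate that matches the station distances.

Point 2

For each candidate, compare |candidate − station| to the reported distance:
Point 1: residuals K 8.6, L 13.5, M 7.8 → max 13.5 km
Point 2: residuals K 0.1, L 0.1, M 0.1 → max 0.1 km
Point 3: residuals K 32.0, L 8.8, M 31.8 → max 32.0 km
Only Point 2 has all residuals ≈ 0.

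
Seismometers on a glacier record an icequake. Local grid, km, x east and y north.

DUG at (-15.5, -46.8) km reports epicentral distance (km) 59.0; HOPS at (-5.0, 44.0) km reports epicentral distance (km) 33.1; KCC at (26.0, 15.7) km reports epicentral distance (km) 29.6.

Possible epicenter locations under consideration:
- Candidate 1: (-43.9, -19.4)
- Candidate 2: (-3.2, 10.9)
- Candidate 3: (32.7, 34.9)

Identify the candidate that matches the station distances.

Candidate 2

For each candidate, compare |candidate − station| to the reported distance:
Candidate 1: residuals DUG 19.5, HOPS 41.3, KCC 48.6 → max 48.6 km
Candidate 2: residuals DUG 0.0, HOPS 0.0, KCC 0.0 → max 0.0 km
Candidate 3: residuals DUG 35.9, HOPS 5.7, KCC 9.3 → max 35.9 km
Only Candidate 2 has all residuals ≈ 0.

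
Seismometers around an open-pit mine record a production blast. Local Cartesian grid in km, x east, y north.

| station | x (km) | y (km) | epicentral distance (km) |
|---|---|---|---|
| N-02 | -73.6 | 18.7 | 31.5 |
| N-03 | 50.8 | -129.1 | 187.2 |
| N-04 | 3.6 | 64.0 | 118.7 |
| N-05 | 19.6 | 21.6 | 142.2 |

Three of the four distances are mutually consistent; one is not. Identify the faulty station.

Solve using three stations at a time. Using N-02, N-03, N-04 (subtract circle equations pairwise → linear system) gives (x, y) ≈ (-91.3, -7.3).
Distances from that point to each station vs reported:
  N-02: calculated 31.4 vs reported 31.5 → residual 0.1 km
  N-03: calculated 187.2 vs reported 187.2 → residual 0.0 km
  N-04: calculated 118.7 vs reported 118.7 → residual 0.0 km
  N-05: calculated 114.6 vs reported 142.2 → residual 27.6 km
N-02, N-03, N-04 are mutually consistent (residuals ≈ 0); N-05 is off by 27.6 km.

N-05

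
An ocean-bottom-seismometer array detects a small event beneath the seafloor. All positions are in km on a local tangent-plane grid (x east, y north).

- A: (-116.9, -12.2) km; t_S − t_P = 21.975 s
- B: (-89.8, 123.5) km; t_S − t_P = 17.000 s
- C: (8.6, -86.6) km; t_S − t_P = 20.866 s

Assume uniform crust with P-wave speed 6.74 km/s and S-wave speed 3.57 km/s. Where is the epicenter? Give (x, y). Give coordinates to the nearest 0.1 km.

Distance from S−P lag: d = Δt · v_P v_S / (v_P − v_S) = Δt · (6.74·3.57)/(6.74−3.57) ≈ 7.5905·Δt.
So d_A = 166.80, d_B = 129.04, d_C = 158.38 km.
Circle about each station: (x + 116.9)² + (y + 12.2)² = 166.80²; (x + 89.8)² + (y − 123.5)² = 129.04²; (x − 8.6)² + (y + 86.6)² = 158.38².
Subtracting pairs of circle equations eliminates x²+y² and gives linear equations (the radical axes):
54.2 x + 271.4 y = 20672.76
251.0 x − 148.8 y = -3502.91
Solving the 2×2 system: x ≈ 27.9, y ≈ 70.6 km.

27.9 km east, 70.6 km north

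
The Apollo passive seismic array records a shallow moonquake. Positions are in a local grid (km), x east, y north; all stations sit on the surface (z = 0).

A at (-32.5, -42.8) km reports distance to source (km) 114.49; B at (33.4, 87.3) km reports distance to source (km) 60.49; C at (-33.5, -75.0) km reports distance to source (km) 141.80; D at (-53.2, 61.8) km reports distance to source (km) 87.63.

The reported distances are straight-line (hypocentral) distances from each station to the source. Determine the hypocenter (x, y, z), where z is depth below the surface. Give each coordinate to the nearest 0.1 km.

x ≈ 21.1 km, y ≈ 48.1 km, depth ≈ 44.4 km

Each station gives a sphere (x−x_i)² + (y−y_i)² + z² = d_i² (stations at z=0).
Subtracting the A sphere from B and C: z² cancels, leaving linear equations in x and y:
131.8 x + 260.2 y = 15297.68
-2.0 x − 64.4 y = -3140.12
Solving: x ≈ 21.100, y ≈ 48.104 km (keep extra digits for the depth step; rounded: 21.1, 48.1).
Then from the A sphere: z² = 114.49² − (x + 32.5)² − (y + 42.8)² with x = 21.100, y = 48.104, so z ≈ 44.401 ≈ 44.4 km.
Check against D (with the unrounded solution): distance 87.63 ≈ 87.63 km. ✓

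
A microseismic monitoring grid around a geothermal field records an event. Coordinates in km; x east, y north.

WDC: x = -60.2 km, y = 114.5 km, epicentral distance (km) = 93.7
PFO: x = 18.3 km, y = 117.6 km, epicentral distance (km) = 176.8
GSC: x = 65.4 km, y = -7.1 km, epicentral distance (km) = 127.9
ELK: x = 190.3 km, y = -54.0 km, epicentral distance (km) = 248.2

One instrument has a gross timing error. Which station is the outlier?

Solve using three stations at a time. Using PFO, GSC, ELK (subtract circle equations pairwise → linear system) gives (x, y) ≈ (-57.6, -42.1).
Distances from that point to each station vs reported:
  WDC: calculated 156.6 vs reported 93.7 → residual 62.9 km
  PFO: calculated 176.8 vs reported 176.8 → residual 0.0 km
  GSC: calculated 127.9 vs reported 127.9 → residual 0.0 km
  ELK: calculated 248.2 vs reported 248.2 → residual 0.0 km
PFO, GSC, ELK are mutually consistent (residuals ≈ 0); WDC is off by 62.9 km.

WDC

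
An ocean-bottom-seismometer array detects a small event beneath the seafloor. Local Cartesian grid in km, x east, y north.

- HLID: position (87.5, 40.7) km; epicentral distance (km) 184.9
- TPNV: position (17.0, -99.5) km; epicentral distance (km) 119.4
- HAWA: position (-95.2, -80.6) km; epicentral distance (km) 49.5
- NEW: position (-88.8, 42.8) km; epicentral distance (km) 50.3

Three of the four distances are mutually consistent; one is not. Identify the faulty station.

Solve using three stations at a time. Using HLID, TPNV, HAWA (subtract circle equations pairwise → linear system) gives (x, y) ≈ (-82.1, -32.9).
Distances from that point to each station vs reported:
  HLID: calculated 184.9 vs reported 184.9 → residual 0.0 km
  TPNV: calculated 119.4 vs reported 119.4 → residual 0.0 km
  HAWA: calculated 49.4 vs reported 49.5 → residual 0.1 km
  NEW: calculated 76.0 vs reported 50.3 → residual 25.7 km
HLID, TPNV, HAWA are mutually consistent (residuals ≈ 0); NEW is off by 25.7 km.

NEW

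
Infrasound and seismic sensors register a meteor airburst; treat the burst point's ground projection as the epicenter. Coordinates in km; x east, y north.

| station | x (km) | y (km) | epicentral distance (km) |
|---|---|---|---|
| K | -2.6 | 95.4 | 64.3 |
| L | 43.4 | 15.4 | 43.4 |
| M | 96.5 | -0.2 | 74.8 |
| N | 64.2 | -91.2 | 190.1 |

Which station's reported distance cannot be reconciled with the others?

N

Solve using three stations at a time. Using K, L, M (subtract circle equations pairwise → linear system) gives (x, y) ≈ (49.9, 58.3).
Distances from that point to each station vs reported:
  K: calculated 64.3 vs reported 64.3 → residual 0.0 km
  L: calculated 43.4 vs reported 43.4 → residual 0.0 km
  M: calculated 74.8 vs reported 74.8 → residual 0.0 km
  N: calculated 150.2 vs reported 190.1 → residual 39.9 km
K, L, M are mutually consistent (residuals ≈ 0); N is off by 39.9 km.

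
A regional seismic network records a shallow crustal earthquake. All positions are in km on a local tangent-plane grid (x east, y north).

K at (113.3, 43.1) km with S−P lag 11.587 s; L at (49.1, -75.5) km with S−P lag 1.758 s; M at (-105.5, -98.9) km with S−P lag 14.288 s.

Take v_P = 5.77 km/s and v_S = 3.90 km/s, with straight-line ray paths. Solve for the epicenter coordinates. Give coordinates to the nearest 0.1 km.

x ≈ 66.1 km, y ≈ -88.1 km

Distance from S−P lag: d = Δt · v_P v_S / (v_P − v_S) = Δt · (5.77·3.90)/(5.77−3.90) ≈ 12.0337·Δt.
So d_K = 139.43, d_L = 21.16, d_M = 171.94 km.
Circle about each station: (x − 113.3)² + (y − 43.1)² = 139.43²; (x − 49.1)² + (y + 75.5)² = 21.16²; (x + 105.5)² + (y + 98.9)² = 171.94².
Subtracting the K equation from the L and M equations removes the quadratic terms:
-128.4 x − 237.2 y = 12409.54
-437.6 x − 284.0 y = -3905.68
Solving the 2×2 system: x ≈ 66.1, y ≈ -88.1 km.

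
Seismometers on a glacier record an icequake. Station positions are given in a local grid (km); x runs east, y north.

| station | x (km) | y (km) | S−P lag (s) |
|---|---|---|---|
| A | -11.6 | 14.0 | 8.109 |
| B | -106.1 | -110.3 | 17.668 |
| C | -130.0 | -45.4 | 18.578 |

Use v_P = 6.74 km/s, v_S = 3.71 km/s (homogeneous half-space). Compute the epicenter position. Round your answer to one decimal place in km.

Distance from S−P lag: d = Δt · v_P v_S / (v_P − v_S) = Δt · (6.74·3.71)/(6.74−3.71) ≈ 8.2526·Δt.
So d_A = 66.92, d_B = 145.81, d_C = 153.32 km.
Circle about each station: (x + 11.6)² + (y − 14.0)² = 66.92²; (x + 106.1)² + (y + 110.3)² = 145.81²; (x + 130.0)² + (y + 45.4)² = 153.32².
Subtracting pairs of circle equations eliminates x²+y² and gives linear equations (the radical axes):
-189.0 x − 248.6 y = 6310.47
-236.8 x − 118.8 y = -398.14
Solving the 2×2 system: x ≈ 23.3, y ≈ -43.1 km.

23.3 km east, -43.1 km north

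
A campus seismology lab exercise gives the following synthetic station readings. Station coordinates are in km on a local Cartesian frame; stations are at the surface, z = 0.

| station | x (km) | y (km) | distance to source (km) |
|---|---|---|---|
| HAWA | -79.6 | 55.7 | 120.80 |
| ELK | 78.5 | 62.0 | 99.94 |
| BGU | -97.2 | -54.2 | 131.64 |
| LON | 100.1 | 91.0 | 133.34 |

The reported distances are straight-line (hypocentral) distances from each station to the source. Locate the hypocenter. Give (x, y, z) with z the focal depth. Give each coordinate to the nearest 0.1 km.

x ≈ 16.5 km, y ≈ -3.6 km, depth ≈ 42.9 km

Each station gives a sphere (x−x_i)² + (y−y_i)² + z² = d_i² (stations at z=0).
Subtracting the HAWA sphere from ELK and BGU: z² cancels, leaving linear equations in x and y:
316.2 x + 12.6 y = 5172.24
-35.2 x − 219.8 y = 210.38
Solving: x ≈ 16.501, y ≈ -3.600 km (keep extra digits for the depth step; rounded: 16.5, -3.6).
Then from the HAWA sphere: z² = 120.80² − (x + 79.6)² − (y − 55.7)² with x = 16.501, y = -3.600, so z ≈ 42.904 ≈ 42.9 km.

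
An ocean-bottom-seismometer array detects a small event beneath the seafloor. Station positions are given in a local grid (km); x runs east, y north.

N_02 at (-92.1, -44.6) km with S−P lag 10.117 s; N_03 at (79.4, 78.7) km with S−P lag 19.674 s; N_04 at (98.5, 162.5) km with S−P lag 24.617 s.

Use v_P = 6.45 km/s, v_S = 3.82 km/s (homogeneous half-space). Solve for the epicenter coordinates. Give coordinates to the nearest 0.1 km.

(-102.6, 49.6)

Distance from S−P lag: d = Δt · v_P v_S / (v_P − v_S) = Δt · (6.45·3.82)/(6.45−3.82) ≈ 9.3684·Δt.
So d_N_02 = 94.78, d_N_03 = 184.31, d_N_04 = 230.62 km.
Circle about each station: (x + 92.1)² + (y + 44.6)² = 94.78²; (x − 79.4)² + (y − 78.7)² = 184.31²; (x − 98.5)² + (y − 162.5)² = 230.62².
Subtracting pairs of circle equations eliminates x²+y² and gives linear equations (the radical axes):
343.0 x + 246.6 y = -22960.45
381.2 x + 414.2 y = -18565.41
Solving the 2×2 system: x ≈ -102.6, y ≈ 49.6 km.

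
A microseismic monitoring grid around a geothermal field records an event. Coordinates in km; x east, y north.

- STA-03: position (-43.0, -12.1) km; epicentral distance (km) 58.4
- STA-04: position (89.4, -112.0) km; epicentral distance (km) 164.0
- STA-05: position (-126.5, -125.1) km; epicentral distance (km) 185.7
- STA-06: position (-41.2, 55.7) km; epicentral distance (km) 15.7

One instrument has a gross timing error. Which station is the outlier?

Solve using three stations at a time. Using STA-03, STA-05, STA-06 (subtract circle equations pairwise → linear system) gives (x, y) ≈ (-53.0, 45.4).
Distances from that point to each station vs reported:
  STA-03: calculated 58.4 vs reported 58.4 → residual 0.0 km
  STA-04: calculated 212.3 vs reported 164.0 → residual 48.3 km
  STA-05: calculated 185.7 vs reported 185.7 → residual 0.0 km
  STA-06: calculated 15.6 vs reported 15.7 → residual 0.1 km
STA-03, STA-05, STA-06 are mutually consistent (residuals ≈ 0); STA-04 is off by 48.3 km.

STA-04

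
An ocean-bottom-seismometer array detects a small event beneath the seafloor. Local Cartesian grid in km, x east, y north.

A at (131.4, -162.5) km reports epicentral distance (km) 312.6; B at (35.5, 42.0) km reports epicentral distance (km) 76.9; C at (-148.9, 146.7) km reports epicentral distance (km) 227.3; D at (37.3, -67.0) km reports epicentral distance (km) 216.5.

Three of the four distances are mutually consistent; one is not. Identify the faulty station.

B

Solve using three stations at a time. Using A, C, D (subtract circle equations pairwise → linear system) gives (x, y) ≈ (78.1, 145.3).
Distances from that point to each station vs reported:
  A: calculated 312.4 vs reported 312.6 → residual 0.2 km
  B: calculated 111.8 vs reported 76.9 → residual 34.9 km
  C: calculated 227.0 vs reported 227.3 → residual 0.3 km
  D: calculated 216.2 vs reported 216.5 → residual 0.3 km
A, C, D are mutually consistent (residuals ≈ 0); B is off by 34.9 km.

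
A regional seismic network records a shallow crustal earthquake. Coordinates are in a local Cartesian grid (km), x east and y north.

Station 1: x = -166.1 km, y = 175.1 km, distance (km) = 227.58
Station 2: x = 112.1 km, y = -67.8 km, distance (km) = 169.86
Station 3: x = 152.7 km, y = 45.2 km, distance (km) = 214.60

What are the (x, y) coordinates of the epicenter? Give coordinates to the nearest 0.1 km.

(-51.3, -21.4)

Circle about each station: (x + 166.1)² + (y − 175.1)² = 227.58²; (x − 112.1)² + (y + 67.8)² = 169.86²; (x − 152.7)² + (y − 45.2)² = 214.60².
Subtracting the Station 1 equation from the Station 2 and Station 3 equations removes the quadratic terms:
556.4 x − 485.8 y = -18145.73
637.6 x − 259.8 y = -27149.39
Solving the 2×2 system: x ≈ -51.3, y ≈ -21.4 km.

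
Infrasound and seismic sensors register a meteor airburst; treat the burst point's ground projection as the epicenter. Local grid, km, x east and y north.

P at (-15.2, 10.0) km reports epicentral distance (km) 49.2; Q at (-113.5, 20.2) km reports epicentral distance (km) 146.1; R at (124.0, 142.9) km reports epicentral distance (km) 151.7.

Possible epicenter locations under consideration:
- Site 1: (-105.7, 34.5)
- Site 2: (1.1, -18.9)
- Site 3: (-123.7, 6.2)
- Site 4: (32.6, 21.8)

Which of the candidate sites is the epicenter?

Site 4

For each candidate, compare |candidate − station| to the reported distance:
Site 1: residuals P 44.6, Q 129.8, R 102.3 → max 129.8 km
Site 2: residuals P 16.0, Q 25.0, R 51.5 → max 51.5 km
Site 3: residuals P 59.4, Q 128.8, R 131.2 → max 131.2 km
Site 4: residuals P 0.0, Q 0.0, R 0.0 → max 0.0 km
Only Site 4 has all residuals ≈ 0.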